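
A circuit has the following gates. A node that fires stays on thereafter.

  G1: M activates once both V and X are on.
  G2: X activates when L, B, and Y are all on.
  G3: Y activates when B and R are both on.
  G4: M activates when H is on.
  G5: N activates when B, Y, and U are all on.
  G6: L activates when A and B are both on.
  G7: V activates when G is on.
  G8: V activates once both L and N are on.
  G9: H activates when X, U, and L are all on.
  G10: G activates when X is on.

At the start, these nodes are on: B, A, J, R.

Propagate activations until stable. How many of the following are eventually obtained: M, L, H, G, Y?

4

G6: A and B on → L on.
B and R are on, so Y activates (G3).
L, B, and Y are on, so X activates (G2).
G10: X on → G on.
G7: G on → V on.
V and X are on, so M activates (G1).
M: reached.
L: reached.
H would need X, U, and L (G9), but U never turns on.
G: reached.
Y: reached.
Reached: M, L, G, and Y — 4 of the 5.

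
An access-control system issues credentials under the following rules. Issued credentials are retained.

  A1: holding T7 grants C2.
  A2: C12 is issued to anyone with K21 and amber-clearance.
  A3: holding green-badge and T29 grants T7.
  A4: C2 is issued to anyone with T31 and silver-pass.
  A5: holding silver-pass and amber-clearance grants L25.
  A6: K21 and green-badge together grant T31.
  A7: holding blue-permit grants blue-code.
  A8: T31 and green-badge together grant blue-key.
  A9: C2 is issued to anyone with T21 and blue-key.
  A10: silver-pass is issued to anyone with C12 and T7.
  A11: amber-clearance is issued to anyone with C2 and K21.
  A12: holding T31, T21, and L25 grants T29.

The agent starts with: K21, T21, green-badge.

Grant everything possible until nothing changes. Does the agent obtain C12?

Holding K21 and green-badge grants T31 (A6).
Holding T31 and green-badge grants blue-key (A8).
Holding T21 and blue-key grants C2 (A9).
Holding C2 and K21 grants amber-clearance (A11).
Holding K21 and amber-clearance grants C12 (A2).

Yes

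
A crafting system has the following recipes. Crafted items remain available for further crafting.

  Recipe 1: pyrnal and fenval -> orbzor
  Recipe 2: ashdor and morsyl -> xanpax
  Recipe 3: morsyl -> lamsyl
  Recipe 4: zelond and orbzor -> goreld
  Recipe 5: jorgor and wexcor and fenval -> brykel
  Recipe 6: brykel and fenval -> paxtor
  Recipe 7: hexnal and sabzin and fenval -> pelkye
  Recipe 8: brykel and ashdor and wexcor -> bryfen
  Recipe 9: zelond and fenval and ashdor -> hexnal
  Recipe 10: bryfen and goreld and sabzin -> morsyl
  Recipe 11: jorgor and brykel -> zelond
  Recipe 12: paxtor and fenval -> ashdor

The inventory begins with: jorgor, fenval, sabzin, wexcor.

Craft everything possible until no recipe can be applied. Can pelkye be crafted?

Yes

jorgor and wexcor and fenval -> brykel (Recipe 5).
Using Recipe 11, jorgor and brykel make zelond.
brykel and fenval -> paxtor (Recipe 6).
paxtor and fenval -> ashdor (Recipe 12).
Using Recipe 9, zelond, fenval, and ashdor make hexnal.
hexnal and sabzin and fenval -> pelkye (Recipe 7).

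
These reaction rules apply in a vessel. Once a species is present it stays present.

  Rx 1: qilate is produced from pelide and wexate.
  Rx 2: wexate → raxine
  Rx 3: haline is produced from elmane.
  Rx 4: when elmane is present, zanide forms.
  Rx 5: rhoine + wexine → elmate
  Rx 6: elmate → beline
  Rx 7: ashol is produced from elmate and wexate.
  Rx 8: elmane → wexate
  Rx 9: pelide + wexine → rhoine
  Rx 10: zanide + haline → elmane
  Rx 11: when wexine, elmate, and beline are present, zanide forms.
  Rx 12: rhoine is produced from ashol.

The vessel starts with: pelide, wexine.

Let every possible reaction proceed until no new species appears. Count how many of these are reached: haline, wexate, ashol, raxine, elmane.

haline would need elmane (Rx 3), but elmane never forms.
wexate would need elmane (Rx 8), but elmane never forms.
ashol would need elmate and wexate (Rx 7), but wexate never forms.
raxine would need wexate (Rx 2), but wexate never forms.
elmane would need zanide and haline (Rx 10), but haline never forms.
None of the 5 are reached.

0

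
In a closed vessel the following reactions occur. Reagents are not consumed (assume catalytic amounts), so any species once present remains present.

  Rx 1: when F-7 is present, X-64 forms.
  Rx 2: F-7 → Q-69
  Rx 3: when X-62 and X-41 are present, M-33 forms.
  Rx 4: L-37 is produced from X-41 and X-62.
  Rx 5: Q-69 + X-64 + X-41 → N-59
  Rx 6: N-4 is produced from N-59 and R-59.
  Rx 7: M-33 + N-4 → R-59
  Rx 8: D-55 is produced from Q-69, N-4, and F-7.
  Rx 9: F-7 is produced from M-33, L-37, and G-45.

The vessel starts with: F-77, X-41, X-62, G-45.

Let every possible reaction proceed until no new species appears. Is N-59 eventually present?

Yes

X-41 and X-62 present → L-37 forms (Rx 4).
X-62 and X-41 present → M-33 forms (Rx 3).
M-33, L-37, and G-45 present → F-7 forms (Rx 9).
F-7 present → X-64 forms (Rx 1).
F-7 present → Q-69 forms (Rx 2).
Q-69, X-64, and X-41 present → N-59 forms (Rx 5).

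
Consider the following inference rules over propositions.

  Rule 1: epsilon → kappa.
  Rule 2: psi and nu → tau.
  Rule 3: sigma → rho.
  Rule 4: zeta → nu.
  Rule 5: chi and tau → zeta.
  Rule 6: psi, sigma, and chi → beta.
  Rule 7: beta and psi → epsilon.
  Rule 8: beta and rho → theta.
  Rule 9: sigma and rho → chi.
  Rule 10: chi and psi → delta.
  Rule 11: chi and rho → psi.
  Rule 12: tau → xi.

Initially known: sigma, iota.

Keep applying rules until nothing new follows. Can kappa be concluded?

Yes

From sigma, Rule 3 gives rho.
From sigma and rho, Rule 9 gives chi.
chi and rho hold, so psi follows (Rule 11).
From psi, sigma, and chi, Rule 6 gives beta.
beta and psi hold, so epsilon follows (Rule 7).
epsilon holds, so kappa follows (Rule 1).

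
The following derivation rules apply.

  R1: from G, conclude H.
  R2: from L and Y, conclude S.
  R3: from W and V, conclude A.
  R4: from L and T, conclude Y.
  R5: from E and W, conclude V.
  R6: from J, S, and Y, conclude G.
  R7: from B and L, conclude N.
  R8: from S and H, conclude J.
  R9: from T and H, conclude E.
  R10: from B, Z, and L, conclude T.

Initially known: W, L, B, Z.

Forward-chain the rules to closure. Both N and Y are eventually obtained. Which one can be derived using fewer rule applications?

N

N: B and L hold, so N follows (R7). [1 rule application]
Y: From B, Z, and L, R10 gives T. L and T hold, so Y follows (R4). [2 rule applications]
N needs fewer.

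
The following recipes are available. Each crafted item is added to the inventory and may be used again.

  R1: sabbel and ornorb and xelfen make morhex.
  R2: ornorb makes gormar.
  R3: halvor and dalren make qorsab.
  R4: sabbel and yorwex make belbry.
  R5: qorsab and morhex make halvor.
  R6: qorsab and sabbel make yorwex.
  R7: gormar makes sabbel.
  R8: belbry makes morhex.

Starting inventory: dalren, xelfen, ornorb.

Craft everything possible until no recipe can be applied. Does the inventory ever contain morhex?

Yes

Using R2, ornorb makes gormar.
Using R7, gormar makes sabbel.
Using R1, sabbel, ornorb, and xelfen make morhex.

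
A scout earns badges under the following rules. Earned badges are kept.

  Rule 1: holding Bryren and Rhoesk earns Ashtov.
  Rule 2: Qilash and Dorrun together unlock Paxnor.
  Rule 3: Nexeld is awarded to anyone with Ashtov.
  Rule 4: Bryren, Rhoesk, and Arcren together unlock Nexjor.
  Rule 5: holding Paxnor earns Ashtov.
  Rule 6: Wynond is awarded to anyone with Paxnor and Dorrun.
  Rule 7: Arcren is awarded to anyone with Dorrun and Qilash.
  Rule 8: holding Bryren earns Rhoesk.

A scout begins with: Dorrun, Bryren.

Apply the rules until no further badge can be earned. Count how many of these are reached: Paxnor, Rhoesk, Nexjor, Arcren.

With Bryren, Rhoesk is earned (Rule 8).
Paxnor would need Qilash and Dorrun (Rule 2), but Qilash is never earned.
Rhoesk: reached.
Nexjor would need Bryren, Rhoesk, and Arcren (Rule 4), but Arcren is never earned.
Arcren would need Dorrun and Qilash (Rule 7), but Qilash is never earned.
Reached: Rhoesk — 1 of the 4.

1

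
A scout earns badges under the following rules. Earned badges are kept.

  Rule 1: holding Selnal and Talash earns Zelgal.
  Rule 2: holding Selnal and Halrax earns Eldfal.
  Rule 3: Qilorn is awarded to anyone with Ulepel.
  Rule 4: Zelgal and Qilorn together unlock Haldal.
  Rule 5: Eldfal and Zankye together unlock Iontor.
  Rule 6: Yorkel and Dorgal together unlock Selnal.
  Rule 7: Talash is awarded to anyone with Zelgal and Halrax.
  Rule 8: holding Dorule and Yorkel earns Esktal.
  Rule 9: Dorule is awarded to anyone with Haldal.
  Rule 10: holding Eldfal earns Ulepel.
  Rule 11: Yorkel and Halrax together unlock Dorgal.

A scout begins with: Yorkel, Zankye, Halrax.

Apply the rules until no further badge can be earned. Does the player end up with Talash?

No

Talash would need Zelgal and Halrax (Rule 7), but Zelgal is never earned.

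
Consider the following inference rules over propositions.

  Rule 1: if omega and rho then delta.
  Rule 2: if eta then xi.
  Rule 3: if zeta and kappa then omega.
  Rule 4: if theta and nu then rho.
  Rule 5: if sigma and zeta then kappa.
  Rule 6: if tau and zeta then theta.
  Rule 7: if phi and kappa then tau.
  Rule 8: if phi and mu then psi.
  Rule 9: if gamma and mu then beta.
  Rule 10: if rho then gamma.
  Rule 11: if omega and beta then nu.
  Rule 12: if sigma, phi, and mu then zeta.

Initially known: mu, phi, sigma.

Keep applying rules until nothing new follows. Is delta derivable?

No

delta would need omega and rho (Rule 1), but rho is never established.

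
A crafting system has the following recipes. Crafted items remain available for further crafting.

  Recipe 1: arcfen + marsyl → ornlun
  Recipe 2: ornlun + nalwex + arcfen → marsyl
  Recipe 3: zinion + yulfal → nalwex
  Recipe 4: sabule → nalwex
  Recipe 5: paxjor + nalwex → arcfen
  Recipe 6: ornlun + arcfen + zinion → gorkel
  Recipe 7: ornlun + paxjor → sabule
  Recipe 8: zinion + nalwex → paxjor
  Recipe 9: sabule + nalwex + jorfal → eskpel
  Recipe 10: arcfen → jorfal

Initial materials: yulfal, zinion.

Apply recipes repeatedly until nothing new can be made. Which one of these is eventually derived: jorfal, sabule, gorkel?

zinion + yulfal → nalwex (Recipe 3).
zinion + nalwex → paxjor (Recipe 8).
Using Recipe 5, paxjor and nalwex make arcfen.
arcfen → jorfal (Recipe 10).
sabule would need ornlun and paxjor (Recipe 7), but ornlun is never obtained. gorkel would need ornlun, arcfen, and zinion (Recipe 6), but ornlun is never obtained.

jorfal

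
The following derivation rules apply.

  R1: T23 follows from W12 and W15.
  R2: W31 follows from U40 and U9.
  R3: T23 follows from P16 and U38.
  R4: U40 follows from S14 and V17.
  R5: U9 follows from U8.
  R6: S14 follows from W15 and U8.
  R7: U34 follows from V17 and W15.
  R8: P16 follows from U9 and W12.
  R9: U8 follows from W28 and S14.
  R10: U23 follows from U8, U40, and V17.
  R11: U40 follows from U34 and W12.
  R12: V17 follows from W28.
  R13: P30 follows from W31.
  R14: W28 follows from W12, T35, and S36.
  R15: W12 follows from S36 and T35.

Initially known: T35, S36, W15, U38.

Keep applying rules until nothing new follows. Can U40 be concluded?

Yes

From S36 and T35, R15 gives W12.
W12, T35, and S36 hold, so W28 follows (R14).
W28 holds, so V17 follows (R12).
V17 and W15 hold, so U34 follows (R7).
U34 and W12 hold, so U40 follows (R11).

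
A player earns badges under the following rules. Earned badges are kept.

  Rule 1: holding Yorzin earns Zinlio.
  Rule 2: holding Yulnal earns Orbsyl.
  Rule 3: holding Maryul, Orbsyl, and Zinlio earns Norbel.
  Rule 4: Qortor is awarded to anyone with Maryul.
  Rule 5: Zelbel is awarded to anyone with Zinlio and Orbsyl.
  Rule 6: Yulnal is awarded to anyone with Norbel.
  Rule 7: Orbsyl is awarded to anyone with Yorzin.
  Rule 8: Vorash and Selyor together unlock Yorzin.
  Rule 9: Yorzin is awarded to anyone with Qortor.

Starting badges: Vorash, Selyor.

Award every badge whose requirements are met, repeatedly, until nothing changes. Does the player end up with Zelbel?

Yes

With Vorash and Selyor, Yorzin is earned (Rule 8).
With Yorzin, Orbsyl is earned (Rule 7).
With Yorzin, Zinlio is earned (Rule 1).
With Zinlio and Orbsyl, Zelbel is earned (Rule 5).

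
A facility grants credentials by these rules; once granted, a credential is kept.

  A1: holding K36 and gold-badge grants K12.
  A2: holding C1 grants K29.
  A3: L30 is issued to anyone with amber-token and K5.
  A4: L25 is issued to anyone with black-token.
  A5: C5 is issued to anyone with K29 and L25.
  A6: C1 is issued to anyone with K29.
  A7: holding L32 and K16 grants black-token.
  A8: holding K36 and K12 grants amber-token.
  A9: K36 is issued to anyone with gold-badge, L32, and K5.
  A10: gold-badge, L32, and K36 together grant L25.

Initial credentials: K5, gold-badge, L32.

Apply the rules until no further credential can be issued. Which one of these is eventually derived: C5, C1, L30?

L30

Holding gold-badge, L32, and K5 grants K36 (A9).
Holding K36 and gold-badge grants K12 (A1).
Holding K36 and K12 grants amber-token (A8).
Holding amber-token and K5 grants L30 (A3).
C5 would need K29 and L25 (A5), but K29 is never granted. C1 would need K29 (A6), but K29 is never granted.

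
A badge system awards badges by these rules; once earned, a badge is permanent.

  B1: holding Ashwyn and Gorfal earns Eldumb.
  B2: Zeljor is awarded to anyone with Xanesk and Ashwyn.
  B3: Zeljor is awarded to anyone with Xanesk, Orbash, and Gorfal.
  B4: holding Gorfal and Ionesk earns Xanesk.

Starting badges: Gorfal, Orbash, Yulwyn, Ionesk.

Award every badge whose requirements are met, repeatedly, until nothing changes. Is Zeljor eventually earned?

Yes

With Gorfal and Ionesk, Xanesk is earned (B4).
With Xanesk, Orbash, and Gorfal, Zeljor is earned (B3).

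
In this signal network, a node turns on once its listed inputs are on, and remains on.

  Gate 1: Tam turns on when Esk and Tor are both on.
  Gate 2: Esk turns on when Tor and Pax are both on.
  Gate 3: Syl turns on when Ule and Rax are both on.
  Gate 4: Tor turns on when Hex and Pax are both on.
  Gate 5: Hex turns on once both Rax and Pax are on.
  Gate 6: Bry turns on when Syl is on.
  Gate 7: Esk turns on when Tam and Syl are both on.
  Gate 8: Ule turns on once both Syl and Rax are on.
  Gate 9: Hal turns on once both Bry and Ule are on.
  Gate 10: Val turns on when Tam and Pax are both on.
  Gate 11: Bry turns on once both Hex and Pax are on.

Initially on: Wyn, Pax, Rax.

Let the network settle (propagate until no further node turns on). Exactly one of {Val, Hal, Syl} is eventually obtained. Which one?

Gate 5: Rax and Pax on → Hex on.
Hex and Pax are on, so Tor turns on (Gate 4).
Gate 2: Tor and Pax on → Esk on.
Esk and Tor are on, so Tam turns on (Gate 1).
Tam and Pax are on, so Val turns on (Gate 10).
Syl would need Ule and Rax (Gate 3), but Ule never turns on. Hal would need Bry and Ule (Gate 9), but Ule never turns on.

Val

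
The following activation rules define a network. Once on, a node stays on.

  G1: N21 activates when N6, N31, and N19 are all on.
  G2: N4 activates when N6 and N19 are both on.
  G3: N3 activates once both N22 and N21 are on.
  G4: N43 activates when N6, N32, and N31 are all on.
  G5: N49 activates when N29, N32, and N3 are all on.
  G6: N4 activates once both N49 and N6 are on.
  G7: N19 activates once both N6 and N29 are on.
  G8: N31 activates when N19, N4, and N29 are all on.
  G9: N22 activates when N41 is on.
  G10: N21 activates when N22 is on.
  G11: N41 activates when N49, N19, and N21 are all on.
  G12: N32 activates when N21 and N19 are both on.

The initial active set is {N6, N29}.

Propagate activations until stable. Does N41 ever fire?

No

N41 would need N49, N19, and N21 (G11), but N49 never turns on.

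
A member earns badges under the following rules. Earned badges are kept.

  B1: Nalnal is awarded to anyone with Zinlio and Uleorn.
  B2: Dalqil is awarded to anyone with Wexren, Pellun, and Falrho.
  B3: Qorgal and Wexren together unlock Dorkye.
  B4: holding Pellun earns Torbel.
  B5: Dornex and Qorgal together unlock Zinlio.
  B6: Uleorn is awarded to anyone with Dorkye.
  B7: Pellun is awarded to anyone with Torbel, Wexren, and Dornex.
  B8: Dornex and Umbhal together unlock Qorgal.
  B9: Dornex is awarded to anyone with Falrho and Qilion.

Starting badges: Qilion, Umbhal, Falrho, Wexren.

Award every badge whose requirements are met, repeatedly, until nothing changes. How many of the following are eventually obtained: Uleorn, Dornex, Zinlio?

With Falrho and Qilion, Dornex is earned (B9).
With Dornex and Umbhal, Qorgal is earned (B8).
With Dornex and Qorgal, Zinlio is earned (B5).
With Qorgal and Wexren, Dorkye is earned (B3).
With Dorkye, Uleorn is earned (B6).
Uleorn: reached.
Dornex: reached.
Zinlio: reached.
All 3 are reached.

3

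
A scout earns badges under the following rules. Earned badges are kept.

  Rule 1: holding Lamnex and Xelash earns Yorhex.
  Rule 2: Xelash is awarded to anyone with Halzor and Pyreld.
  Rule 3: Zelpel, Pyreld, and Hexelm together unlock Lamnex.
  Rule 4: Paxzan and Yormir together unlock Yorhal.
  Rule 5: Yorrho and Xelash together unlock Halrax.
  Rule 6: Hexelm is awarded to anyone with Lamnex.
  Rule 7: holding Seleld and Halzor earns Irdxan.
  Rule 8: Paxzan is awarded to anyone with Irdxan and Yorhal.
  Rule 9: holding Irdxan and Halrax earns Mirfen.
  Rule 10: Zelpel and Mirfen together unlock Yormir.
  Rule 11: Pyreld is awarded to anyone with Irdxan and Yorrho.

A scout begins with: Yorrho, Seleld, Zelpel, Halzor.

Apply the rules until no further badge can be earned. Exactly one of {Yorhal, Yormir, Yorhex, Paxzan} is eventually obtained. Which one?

With Seleld and Halzor, Irdxan is earned (Rule 7).
With Irdxan and Yorrho, Pyreld is earned (Rule 11).
With Halzor and Pyreld, Xelash is earned (Rule 2).
With Yorrho and Xelash, Halrax is earned (Rule 5).
With Irdxan and Halrax, Mirfen is earned (Rule 9).
With Zelpel and Mirfen, Yormir is earned (Rule 10).
Yorhex would need Lamnex and Xelash (Rule 1), but Lamnex is never earned. Yorhal would need Paxzan and Yormir (Rule 4), but Paxzan is never earned. Paxzan would need Irdxan and Yorhal (Rule 8), but Yorhal is never earned.

Yormir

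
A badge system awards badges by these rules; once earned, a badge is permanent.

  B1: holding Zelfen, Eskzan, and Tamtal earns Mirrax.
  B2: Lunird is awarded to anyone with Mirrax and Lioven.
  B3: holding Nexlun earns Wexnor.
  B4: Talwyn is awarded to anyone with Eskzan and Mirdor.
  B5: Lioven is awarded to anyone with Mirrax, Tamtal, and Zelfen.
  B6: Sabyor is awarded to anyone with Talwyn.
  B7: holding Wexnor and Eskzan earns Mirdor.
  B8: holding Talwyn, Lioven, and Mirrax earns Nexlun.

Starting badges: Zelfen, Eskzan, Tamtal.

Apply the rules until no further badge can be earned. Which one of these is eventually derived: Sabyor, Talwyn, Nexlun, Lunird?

With Zelfen, Eskzan, and Tamtal, Mirrax is earned (B1).
With Mirrax, Tamtal, and Zelfen, Lioven is earned (B5).
With Mirrax and Lioven, Lunird is earned (B2).
Nexlun would need Talwyn, Lioven, and Mirrax (B8), but Talwyn is never earned. Talwyn would need Eskzan and Mirdor (B4), but Mirdor is never earned. Sabyor would need Talwyn (B6), but Talwyn is never earned.

Lunird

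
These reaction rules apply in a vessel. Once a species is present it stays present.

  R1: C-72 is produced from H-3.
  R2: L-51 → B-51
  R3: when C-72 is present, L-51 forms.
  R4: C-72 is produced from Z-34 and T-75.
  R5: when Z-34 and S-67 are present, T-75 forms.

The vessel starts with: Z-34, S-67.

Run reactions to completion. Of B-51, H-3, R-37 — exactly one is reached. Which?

Z-34 and S-67 present → T-75 forms (R5).
Z-34 and T-75 present → C-72 forms (R4).
C-72 present → L-51 forms (R3).
L-51 present → B-51 forms (R2).
No rule produces H-3, and it is not given. No rule produces R-37, and it is not given.

B-51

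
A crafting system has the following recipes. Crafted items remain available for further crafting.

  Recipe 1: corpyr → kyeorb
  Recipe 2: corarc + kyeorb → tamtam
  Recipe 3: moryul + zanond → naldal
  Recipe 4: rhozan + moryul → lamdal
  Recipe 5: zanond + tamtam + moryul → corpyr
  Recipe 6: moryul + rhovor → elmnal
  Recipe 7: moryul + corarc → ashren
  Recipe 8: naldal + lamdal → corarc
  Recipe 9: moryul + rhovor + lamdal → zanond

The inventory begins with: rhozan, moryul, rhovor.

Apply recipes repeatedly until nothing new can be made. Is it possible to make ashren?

Using Recipe 4, rhozan and moryul make lamdal.
moryul + rhovor + lamdal → zanond (Recipe 9).
Using Recipe 3, moryul and zanond make naldal.
naldal + lamdal → corarc (Recipe 8).
Using Recipe 7, moryul and corarc make ashren.

Yes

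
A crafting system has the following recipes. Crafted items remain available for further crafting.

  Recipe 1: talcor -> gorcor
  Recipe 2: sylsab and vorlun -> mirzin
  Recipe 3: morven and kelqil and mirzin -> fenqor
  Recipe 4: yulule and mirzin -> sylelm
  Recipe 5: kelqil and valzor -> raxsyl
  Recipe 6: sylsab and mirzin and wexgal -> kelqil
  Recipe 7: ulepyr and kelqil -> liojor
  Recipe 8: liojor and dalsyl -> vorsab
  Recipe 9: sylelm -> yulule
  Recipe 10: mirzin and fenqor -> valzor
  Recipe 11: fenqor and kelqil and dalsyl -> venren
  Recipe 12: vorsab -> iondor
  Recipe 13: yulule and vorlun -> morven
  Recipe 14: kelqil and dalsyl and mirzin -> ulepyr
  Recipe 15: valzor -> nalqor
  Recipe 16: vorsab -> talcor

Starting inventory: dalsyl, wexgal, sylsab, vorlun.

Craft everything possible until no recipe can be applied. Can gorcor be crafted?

Yes

Using Recipe 2, sylsab and vorlun make mirzin.
Using Recipe 6, sylsab, mirzin, and wexgal make kelqil.
Using Recipe 14, kelqil, dalsyl, and mirzin make ulepyr.
Using Recipe 7, ulepyr and kelqil make liojor.
Using Recipe 8, liojor and dalsyl make vorsab.
vorsab -> talcor (Recipe 16).
talcor -> gorcor (Recipe 1).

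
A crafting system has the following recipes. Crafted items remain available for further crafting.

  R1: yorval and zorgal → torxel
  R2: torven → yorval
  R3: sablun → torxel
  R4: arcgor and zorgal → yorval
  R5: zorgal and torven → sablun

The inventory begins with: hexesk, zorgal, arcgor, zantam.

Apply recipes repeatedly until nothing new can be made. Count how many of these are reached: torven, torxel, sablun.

Using R4, arcgor and zorgal make yorval.
Using R1, yorval and zorgal make torxel.
No rule produces torven, and it is not given.
torxel: reached.
sablun would need zorgal and torven (R5), but torven is never obtained.
Reached: torxel — 1 of the 3.

1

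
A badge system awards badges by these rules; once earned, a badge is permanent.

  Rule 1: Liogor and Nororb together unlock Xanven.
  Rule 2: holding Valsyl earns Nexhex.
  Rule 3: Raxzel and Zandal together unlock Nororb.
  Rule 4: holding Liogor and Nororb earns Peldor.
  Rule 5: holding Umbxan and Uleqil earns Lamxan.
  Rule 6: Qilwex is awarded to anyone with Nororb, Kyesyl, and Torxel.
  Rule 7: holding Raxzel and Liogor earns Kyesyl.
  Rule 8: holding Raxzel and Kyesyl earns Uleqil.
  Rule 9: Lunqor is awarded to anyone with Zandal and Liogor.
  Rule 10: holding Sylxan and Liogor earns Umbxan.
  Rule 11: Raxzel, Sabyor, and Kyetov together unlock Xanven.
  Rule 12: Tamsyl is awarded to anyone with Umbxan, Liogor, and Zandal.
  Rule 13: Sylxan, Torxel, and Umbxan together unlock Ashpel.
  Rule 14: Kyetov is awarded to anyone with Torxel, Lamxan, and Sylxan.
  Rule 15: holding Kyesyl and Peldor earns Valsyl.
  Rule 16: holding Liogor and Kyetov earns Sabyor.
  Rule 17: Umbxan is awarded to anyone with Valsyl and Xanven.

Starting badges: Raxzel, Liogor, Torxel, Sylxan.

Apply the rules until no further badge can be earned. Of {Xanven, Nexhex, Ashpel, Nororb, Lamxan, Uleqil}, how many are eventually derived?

4

With Raxzel and Liogor, Kyesyl is earned (Rule 7).
With Sylxan and Liogor, Umbxan is earned (Rule 10).
With Sylxan, Torxel, and Umbxan, Ashpel is earned (Rule 13).
With Raxzel and Kyesyl, Uleqil is earned (Rule 8).
With Umbxan and Uleqil, Lamxan is earned (Rule 5).
With Torxel, Lamxan, and Sylxan, Kyetov is earned (Rule 14).
With Liogor and Kyetov, Sabyor is earned (Rule 16).
With Raxzel, Sabyor, and Kyetov, Xanven is earned (Rule 11).
Xanven: reached.
Nexhex would need Valsyl (Rule 2), but Valsyl is never earned.
Ashpel: reached.
Nororb would need Raxzel and Zandal (Rule 3), but Zandal is never earned.
Lamxan: reached.
Uleqil: reached.
Reached: Xanven, Ashpel, Lamxan, and Uleqil — 4 of the 6.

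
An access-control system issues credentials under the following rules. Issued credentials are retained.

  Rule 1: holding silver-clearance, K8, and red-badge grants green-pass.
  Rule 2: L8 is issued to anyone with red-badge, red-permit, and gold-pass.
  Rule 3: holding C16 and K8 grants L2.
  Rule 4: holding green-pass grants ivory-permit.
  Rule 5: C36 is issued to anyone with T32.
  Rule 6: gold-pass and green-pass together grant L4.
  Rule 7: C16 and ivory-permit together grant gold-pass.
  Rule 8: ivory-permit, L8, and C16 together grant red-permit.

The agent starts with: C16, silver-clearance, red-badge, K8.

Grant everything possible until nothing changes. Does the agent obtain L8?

L8 would need red-badge, red-permit, and gold-pass (Rule 2), but red-permit is never granted.

No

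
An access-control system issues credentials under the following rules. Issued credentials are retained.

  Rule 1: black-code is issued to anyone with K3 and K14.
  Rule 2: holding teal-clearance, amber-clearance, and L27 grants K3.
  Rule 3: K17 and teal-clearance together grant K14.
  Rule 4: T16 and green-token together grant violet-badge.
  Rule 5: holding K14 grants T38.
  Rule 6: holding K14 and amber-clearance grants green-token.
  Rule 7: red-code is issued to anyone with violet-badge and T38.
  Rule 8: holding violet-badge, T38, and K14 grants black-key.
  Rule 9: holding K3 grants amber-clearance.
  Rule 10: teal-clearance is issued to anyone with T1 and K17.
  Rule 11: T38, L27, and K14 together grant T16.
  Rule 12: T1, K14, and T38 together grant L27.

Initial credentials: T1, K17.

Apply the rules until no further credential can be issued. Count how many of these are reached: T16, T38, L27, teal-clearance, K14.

Holding T1 and K17 grants teal-clearance (Rule 10).
Holding K17 and teal-clearance grants K14 (Rule 3).
Holding K14 grants T38 (Rule 5).
Holding T1, K14, and T38 grants L27 (Rule 12).
Holding T38, L27, and K14 grants T16 (Rule 11).
T16: reached.
T38: reached.
L27: reached.
teal-clearance: reached.
K14: reached.
All 5 are reached.

5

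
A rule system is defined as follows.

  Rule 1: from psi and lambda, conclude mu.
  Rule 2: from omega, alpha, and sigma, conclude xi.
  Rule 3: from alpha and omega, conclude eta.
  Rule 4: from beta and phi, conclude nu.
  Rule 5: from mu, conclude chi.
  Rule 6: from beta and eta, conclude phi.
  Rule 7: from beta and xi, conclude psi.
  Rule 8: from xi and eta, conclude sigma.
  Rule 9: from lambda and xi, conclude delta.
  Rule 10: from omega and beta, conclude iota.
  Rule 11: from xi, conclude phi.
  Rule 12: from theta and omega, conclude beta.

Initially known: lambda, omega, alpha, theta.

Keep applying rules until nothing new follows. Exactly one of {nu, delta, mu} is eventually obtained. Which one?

nu

From alpha and omega, Rule 3 gives eta.
From theta and omega, Rule 12 gives beta.
beta and eta hold, so phi follows (Rule 6).
From beta and phi, Rule 4 gives nu.
delta would need lambda and xi (Rule 9), but xi is never established. mu would need psi and lambda (Rule 1), but psi is never established.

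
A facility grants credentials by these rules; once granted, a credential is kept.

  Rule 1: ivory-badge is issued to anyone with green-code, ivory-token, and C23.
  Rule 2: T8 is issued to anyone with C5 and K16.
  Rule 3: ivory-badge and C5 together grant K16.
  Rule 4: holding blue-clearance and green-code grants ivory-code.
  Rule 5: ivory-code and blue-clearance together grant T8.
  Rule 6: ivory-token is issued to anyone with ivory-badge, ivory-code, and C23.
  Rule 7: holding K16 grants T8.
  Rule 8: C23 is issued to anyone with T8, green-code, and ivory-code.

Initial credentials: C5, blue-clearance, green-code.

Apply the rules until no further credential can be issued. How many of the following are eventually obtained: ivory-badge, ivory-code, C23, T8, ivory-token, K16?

Holding blue-clearance and green-code grants ivory-code (Rule 4).
Holding ivory-code and blue-clearance grants T8 (Rule 5).
Holding T8, green-code, and ivory-code grants C23 (Rule 8).
ivory-badge would need green-code, ivory-token, and C23 (Rule 1), but ivory-token is never granted.
ivory-code: reached.
C23: reached.
T8: reached.
ivory-token would need ivory-badge, ivory-code, and C23 (Rule 6), but ivory-badge is never granted.
K16 would need ivory-badge and C5 (Rule 3), but ivory-badge is never granted.
Reached: ivory-code, C23, and T8 — 3 of the 6.

3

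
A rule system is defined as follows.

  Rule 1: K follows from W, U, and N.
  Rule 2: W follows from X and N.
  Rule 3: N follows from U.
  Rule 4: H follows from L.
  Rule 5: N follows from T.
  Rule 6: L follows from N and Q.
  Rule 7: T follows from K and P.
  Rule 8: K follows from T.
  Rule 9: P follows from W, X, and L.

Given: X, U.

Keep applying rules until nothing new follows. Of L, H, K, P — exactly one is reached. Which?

K

U holds, so N follows (Rule 3).
X and N hold, so W follows (Rule 2).
W, U, and N hold, so K follows (Rule 1).
P would need W, X, and L (Rule 9), but L is never established. H would need L (Rule 4), but L is never established. L would need N and Q (Rule 6), but Q is never established.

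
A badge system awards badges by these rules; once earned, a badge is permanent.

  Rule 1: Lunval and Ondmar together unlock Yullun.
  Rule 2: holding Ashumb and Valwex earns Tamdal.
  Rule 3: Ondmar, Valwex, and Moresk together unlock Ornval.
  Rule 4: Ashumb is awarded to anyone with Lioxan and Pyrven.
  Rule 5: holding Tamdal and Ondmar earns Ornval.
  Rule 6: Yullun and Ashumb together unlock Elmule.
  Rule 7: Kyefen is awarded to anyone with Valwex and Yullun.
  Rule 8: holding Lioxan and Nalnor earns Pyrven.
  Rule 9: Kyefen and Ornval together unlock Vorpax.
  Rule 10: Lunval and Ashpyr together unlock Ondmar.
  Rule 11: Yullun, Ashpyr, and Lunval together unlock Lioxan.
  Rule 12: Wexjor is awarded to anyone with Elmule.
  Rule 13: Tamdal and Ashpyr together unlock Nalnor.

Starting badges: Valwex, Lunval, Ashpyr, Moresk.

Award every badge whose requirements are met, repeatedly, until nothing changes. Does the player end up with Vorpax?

With Lunval and Ashpyr, Ondmar is earned (Rule 10).
With Lunval and Ondmar, Yullun is earned (Rule 1).
With Ondmar, Valwex, and Moresk, Ornval is earned (Rule 3).
With Valwex and Yullun, Kyefen is earned (Rule 7).
With Kyefen and Ornval, Vorpax is earned (Rule 9).

Yes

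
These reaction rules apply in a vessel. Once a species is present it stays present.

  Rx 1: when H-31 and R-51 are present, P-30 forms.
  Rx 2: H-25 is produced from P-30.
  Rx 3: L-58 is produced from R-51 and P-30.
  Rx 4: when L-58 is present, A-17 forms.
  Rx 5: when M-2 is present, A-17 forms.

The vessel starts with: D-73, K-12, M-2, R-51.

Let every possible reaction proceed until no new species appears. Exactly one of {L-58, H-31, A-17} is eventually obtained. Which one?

M-2 present → A-17 forms (Rx 5).
L-58 would need R-51 and P-30 (Rx 3), but P-30 never forms. No rule produces H-31, and it is not given.

A-17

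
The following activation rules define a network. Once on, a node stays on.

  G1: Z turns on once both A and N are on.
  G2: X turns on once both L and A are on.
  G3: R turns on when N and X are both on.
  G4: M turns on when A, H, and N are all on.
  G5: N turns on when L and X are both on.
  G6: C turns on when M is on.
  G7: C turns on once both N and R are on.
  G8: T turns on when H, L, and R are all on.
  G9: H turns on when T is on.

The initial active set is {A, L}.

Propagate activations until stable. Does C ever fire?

G2: L and A on → X on.
G5: L and X on → N on.
N and X are on, so R turns on (G3).
N and R are on, so C turns on (G7).

Yes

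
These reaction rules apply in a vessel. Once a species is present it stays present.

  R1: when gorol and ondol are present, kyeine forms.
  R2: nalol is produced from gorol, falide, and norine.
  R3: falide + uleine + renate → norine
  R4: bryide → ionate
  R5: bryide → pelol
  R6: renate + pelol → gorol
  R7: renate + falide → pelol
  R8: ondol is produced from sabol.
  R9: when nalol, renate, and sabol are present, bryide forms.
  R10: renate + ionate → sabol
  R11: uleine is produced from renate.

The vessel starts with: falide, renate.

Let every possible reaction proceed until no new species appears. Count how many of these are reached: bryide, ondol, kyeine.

bryide would need nalol, renate, and sabol (R9), but sabol never forms.
ondol would need sabol (R8), but sabol never forms.
kyeine would need gorol and ondol (R1), but ondol never forms.
None of the 3 are reached.

0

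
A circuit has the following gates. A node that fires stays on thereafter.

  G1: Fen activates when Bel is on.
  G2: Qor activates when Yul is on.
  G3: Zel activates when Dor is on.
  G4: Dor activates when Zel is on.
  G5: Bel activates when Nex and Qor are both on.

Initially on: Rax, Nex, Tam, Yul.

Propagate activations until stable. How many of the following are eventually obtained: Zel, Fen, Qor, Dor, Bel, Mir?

3

G2: Yul on → Qor on.
Nex and Qor are on, so Bel activates (G5).
G1: Bel on → Fen on.
Zel would need Dor (G3), but Dor never turns on.
Fen: reached.
Qor: reached.
Dor would need Zel (G4), but Zel never turns on.
Bel: reached.
No rule produces Mir, and it is not given.
Reached: Fen, Qor, and Bel — 3 of the 6.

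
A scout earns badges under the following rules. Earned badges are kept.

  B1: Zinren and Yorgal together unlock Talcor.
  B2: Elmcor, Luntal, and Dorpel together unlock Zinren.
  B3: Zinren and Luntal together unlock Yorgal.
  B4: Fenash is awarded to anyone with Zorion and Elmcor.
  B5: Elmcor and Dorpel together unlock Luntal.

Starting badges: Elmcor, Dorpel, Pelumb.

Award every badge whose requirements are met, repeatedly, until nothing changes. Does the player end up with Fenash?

Fenash would need Zorion and Elmcor (B4), but Zorion is never earned.

No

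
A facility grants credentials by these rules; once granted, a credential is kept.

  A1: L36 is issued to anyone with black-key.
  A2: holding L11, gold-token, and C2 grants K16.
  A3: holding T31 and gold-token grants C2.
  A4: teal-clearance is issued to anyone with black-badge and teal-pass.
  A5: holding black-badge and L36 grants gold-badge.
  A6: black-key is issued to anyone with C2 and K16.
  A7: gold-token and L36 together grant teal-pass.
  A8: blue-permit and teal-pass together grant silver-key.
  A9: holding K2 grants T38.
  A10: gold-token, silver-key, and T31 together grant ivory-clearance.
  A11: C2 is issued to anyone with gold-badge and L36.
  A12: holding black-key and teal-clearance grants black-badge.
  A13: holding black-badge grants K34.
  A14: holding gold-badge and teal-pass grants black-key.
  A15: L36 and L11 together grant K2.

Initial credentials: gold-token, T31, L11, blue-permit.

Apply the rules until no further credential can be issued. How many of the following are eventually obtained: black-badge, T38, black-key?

Holding T31 and gold-token grants C2 (A3).
Holding L11, gold-token, and C2 grants K16 (A2).
Holding C2 and K16 grants black-key (A6).
Holding black-key grants L36 (A1).
Holding L36 and L11 grants K2 (A15).
Holding K2 grants T38 (A9).
black-badge would need black-key and teal-clearance (A12), but teal-clearance is never granted.
T38: reached.
black-key: reached.
Reached: T38 and black-key — 2 of the 3.

2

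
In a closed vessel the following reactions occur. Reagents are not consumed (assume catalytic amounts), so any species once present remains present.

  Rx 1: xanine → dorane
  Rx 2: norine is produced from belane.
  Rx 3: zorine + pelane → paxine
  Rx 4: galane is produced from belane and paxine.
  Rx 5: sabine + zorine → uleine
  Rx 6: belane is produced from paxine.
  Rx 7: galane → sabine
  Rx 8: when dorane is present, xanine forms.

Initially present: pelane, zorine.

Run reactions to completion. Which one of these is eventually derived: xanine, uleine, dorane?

uleine

zorine and pelane present → paxine forms (Rx 3).
paxine present → belane forms (Rx 6).
belane and paxine present → galane forms (Rx 4).
galane present → sabine forms (Rx 7).
sabine and zorine present → uleine forms (Rx 5).
dorane would need xanine (Rx 1), but xanine never forms. xanine would need dorane (Rx 8), but dorane never forms.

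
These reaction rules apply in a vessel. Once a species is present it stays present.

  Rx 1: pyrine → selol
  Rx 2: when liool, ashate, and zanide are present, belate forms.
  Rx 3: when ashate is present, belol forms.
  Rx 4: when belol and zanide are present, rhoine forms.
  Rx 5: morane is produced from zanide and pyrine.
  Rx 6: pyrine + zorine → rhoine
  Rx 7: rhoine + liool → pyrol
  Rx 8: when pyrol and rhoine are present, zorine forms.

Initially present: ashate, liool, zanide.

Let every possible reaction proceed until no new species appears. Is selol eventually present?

selol would need pyrine (Rx 1), but pyrine never forms.

No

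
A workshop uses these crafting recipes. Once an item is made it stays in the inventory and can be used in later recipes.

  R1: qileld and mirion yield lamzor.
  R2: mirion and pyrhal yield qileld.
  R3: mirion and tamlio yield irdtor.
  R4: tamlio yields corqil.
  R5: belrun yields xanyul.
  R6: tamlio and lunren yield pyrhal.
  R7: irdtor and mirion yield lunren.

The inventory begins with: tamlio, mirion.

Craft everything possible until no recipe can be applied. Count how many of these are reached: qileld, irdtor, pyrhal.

mirion and tamlio → irdtor (R3).
Using R7, irdtor and mirion make lunren.
tamlio and lunren → pyrhal (R6).
mirion and pyrhal → qileld (R2).
qileld: reached.
irdtor: reached.
pyrhal: reached.
All 3 are reached.

3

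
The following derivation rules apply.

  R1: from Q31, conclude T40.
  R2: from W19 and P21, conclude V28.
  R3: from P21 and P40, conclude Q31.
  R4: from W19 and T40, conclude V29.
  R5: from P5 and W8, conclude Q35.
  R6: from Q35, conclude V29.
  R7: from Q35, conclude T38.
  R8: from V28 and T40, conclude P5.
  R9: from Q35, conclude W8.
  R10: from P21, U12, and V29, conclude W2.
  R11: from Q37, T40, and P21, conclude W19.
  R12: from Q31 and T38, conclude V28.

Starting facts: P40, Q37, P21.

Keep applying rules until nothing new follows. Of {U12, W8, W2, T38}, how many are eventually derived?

0

No rule produces U12, and it is not given.
W8 would need Q35 (R9), but Q35 is never established.
W2 would need P21, U12, and V29 (R10), but U12 is never established.
T38 would need Q35 (R7), but Q35 is never established.
None of the 4 are reached.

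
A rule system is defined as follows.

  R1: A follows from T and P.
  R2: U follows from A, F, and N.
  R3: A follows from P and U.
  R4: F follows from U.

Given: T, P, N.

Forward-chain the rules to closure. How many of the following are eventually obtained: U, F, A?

T and P hold, so A follows (R1).
U would need A, F, and N (R2), but F is never established.
F would need U (R4), but U is never established.
A: reached.
Reached: A — 1 of the 3.

1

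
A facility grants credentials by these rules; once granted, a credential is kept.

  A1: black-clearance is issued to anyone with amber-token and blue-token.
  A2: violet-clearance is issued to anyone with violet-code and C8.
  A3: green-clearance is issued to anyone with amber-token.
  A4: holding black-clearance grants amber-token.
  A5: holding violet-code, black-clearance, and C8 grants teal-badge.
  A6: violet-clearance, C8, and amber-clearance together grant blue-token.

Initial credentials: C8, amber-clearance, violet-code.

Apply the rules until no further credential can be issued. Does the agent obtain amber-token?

No

amber-token would need black-clearance (A4), but black-clearance is never granted.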